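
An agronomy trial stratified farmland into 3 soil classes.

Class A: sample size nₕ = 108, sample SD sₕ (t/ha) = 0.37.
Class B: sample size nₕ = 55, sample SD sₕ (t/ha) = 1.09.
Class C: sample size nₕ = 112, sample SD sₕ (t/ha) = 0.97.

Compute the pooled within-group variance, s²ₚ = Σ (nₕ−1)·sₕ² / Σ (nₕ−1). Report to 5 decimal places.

0.67370

Degrees of freedom: 107 + 54 + 111 = 272.
Σ(nₕ−1)sₕ² = 107·0.1369 + 54·1.1881 + 111·0.9409 = 183.2456.
s²ₚ = 183.2456 / 272 = 0.6736971... → 0.67370.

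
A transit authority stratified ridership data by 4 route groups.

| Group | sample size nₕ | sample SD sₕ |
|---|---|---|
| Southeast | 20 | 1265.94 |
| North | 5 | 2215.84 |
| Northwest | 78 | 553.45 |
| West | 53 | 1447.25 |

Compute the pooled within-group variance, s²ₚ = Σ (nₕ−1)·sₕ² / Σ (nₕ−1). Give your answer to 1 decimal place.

1201253.9

Southeast: (20−1)·1265.94² = 19·1602604.0836 = 30449477.5884
North: (5−1)·2215.84² = 4·4909946.9056 = 19639787.6224
Northwest: (78−1)·553.45² = 77·306306.9025 = 23585631.4925
West: (53−1)·1447.25² = 52·2094532.5625 = 108915693.25
Numerator = 182590589.9533; denominator = Σ(nₕ−1) = 152.
s²ₚ = 182590589.9533/152 = 1201253.881... → 1201253.9.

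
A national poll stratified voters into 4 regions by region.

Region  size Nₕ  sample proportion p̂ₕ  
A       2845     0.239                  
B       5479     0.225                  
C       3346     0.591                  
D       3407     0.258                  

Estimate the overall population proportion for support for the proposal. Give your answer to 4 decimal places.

0.3163

N = 2845 + 5479 + 3346 + 3407 = 15077.
Overall proportion = Σ (Nₕ/N)·p̂ₕ.
Σ Nₕp̂ₕ = 679.955 + 1232.775 + 1977.486 + 879.006 = 4769.222.
4769.222 / 15077 = 0.316324... → 0.3163.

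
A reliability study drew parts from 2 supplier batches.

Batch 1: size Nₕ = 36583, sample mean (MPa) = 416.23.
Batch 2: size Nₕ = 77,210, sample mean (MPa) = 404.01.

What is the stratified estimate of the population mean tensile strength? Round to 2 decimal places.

407.94

N = 36583 + 77210 = 113793.
Weight each subgroup mean by Nₕ/N and sum.
Σ Nₕx̄ₕ = 36583·416.23 + 77210·404.01 = 15226942.09 + 31193612.1 = 46420554.19.
Divide by N: 46420554.19 / 113793 = 407.9386... → 407.94.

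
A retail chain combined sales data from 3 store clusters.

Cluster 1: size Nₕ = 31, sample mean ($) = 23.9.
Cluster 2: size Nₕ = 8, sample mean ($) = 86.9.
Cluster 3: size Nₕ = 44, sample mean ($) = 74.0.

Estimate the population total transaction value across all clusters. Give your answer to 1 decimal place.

1: 31·23.9 = 740.9
2: 8·86.9 = 695.2
3: 44·74.0 = 3256
τ̂ = Σ Nₕx̄ₕ = 4692.1.

4692.1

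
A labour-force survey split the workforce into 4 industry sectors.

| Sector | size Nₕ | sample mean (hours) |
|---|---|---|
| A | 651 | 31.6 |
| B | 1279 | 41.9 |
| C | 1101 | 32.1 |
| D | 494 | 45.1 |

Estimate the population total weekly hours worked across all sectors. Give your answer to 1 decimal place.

A: 651·31.6 = 20571.6
B: 1279·41.9 = 53590.1
C: 1101·32.1 = 35342.1
D: 494·45.1 = 22279.4
τ̂ = Σ Nₕx̄ₕ = 131783.2.

131783.2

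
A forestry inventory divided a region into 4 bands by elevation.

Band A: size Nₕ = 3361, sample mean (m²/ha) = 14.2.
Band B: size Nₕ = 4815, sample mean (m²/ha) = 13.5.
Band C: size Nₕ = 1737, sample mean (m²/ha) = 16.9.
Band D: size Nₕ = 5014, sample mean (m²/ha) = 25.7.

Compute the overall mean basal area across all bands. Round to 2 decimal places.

x̄_st = (Σ Nₕx̄ₕ) / (Σ Nₕ) = (3361·14.2 + 4815·13.5 + 1737·16.9 + 5014·25.7) / 14927
= 270943.8 / 14927 = 18.1513... → 18.15.

18.15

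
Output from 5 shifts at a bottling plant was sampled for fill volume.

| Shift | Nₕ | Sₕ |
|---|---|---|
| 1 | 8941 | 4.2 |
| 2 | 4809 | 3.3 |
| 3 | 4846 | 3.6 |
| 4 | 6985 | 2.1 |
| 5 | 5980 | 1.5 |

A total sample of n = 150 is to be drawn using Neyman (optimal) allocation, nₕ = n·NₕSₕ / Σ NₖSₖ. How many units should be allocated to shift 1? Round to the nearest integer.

60

Σ NₕSₕ = 8941·4.2 + 4809·3.3 + 4846·3.6 + 6985·2.1 + 5980·1.5 = 94506.
Share for 1: 37552.2/94506 = 0.39735.
n_1 = 150 × 0.39735 = 59.603... → 60.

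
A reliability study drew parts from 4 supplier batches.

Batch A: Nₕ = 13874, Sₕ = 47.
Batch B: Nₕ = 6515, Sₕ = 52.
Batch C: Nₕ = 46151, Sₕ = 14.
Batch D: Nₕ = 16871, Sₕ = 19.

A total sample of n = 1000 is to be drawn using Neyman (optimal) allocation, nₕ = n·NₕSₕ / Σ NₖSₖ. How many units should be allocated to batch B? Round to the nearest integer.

A: NₕSₕ = 13874·47 = 652078
B: NₕSₕ = 6515·52 = 338780
C: NₕSₕ = 46151·14 = 646114
D: NₕSₕ = 16871·19 = 320549
Σ NₕSₕ = 1957521.
n_B = 1000·338780/1957521 = 173.066... → 173.

173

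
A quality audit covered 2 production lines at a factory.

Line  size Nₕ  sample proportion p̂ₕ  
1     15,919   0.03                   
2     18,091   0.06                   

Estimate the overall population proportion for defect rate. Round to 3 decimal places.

0.046

N = 15919 + 18091 = 34010.
Overall proportion = Σ (Nₕ/N)·p̂ₕ.
Σ Nₕp̂ₕ = 477.57 + 1085.46 = 1563.03.
1563.03 / 34010 = 0.04596... → 0.046.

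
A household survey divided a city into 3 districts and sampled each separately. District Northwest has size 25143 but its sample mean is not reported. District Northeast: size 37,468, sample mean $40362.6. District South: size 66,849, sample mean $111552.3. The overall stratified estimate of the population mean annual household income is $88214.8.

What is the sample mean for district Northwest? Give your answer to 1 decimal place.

97475.3

N = 25143 + 37468 + 66849 = 129460.
Overall total = μ·N = 88214.8·129460 = 11420288008.
Subtract the known strata: 37468·40362.6 + 66849·111552.3 = 8969465599.5.
Remaining total for district Northwest: 11420288008 − 8969465599.5 = 2450822408.5.
Divide by its size: 2450822408.5 / 25143 = 97475.337... → 97475.3.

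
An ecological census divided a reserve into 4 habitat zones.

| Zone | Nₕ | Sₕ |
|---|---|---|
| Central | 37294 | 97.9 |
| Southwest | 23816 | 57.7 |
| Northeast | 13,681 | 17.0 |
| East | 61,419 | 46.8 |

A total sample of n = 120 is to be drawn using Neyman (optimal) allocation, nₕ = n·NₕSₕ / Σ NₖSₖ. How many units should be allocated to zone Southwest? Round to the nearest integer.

20

Central: NₕSₕ = 37294·97.9 = 3651082.6
Southwest: NₕSₕ = 23816·57.7 = 1374183.2
Northeast: NₕSₕ = 13681·17.0 = 232577
East: NₕSₕ = 61419·46.8 = 2874409.2
Σ NₕSₕ = 8132252.
n_Southwest = 120·1374183.2/8132252 = 20.278... → 20.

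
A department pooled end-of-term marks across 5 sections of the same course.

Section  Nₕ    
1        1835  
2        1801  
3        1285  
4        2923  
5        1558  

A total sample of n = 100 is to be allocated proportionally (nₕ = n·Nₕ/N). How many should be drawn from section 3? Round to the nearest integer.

14

N = 1835 + 1801 + 1285 + 2923 + 1558 = 9402.
n_3 = 100·1285/9402 = 13.667... → 14.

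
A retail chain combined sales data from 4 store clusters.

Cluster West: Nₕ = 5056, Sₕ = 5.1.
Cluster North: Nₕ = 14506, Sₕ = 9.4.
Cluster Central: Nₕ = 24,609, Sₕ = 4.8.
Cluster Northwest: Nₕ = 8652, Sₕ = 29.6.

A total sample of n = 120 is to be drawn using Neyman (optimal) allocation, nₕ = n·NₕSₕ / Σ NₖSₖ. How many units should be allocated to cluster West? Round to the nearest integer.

6

Σ NₕSₕ = 5056·5.1 + 14506·9.4 + 24609·4.8 + 8652·29.6 = 536364.4.
Share for West: 25785.6/536364.4 = 0.04807.
n_West = 120 × 0.04807 = 5.769... → 6.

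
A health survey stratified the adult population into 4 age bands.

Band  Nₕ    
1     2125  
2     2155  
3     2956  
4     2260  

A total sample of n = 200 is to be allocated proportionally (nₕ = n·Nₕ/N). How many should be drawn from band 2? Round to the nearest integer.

N = 2125 + 2155 + 2956 + 2260 = 9496.
n_2 = 200·2155/9496 = 45.388... → 45.

45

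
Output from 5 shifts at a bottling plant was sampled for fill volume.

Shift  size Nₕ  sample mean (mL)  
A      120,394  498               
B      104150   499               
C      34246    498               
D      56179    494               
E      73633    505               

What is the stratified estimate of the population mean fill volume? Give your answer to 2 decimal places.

x̄_st = (Σ Nₕx̄ₕ) / (Σ Nₕ) = (120394·498 + 104150·499 + 34246·498 + 56179·494 + 73633·505) / 388602
= 193918661 / 388602 = 499.0161... → 499.02.

499.02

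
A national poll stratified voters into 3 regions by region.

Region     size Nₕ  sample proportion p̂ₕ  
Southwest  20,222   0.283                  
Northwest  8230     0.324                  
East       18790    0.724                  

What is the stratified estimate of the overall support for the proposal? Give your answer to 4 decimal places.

Wₕ = Nₕ/N with N = 47242: 0.4281, 0.1742, 0.3977.
p̂_st = 0.4281·0.283 + 0.1742·0.324 + 0.3977·0.724 ≈ 0.465546... → 0.4655.

0.4655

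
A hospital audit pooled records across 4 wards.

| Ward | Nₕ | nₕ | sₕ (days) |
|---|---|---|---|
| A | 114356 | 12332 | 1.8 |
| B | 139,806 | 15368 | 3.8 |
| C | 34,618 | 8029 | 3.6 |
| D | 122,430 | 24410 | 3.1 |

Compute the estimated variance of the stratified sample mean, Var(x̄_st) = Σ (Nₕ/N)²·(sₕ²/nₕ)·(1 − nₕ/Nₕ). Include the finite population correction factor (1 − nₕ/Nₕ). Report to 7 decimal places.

0.0001515

N = 411210; Wₕ = Nₕ/N.
ward A: (114356/411210)²·1.8²/12332·(1 − 12332/114356) = 0.0000181278
ward B: (139806/411210)²·3.8²/15368·(1 − 15368/139806) = 0.0000966721
ward C: (34618/411210)²·3.6²/8029·(1 − 8029/34618) = 0.0000087866
ward D: (122430/411210)²·3.1²/24410·(1 − 24410/122430) = 0.0000279403
Sum = 0.0001515268 → 0.0001515.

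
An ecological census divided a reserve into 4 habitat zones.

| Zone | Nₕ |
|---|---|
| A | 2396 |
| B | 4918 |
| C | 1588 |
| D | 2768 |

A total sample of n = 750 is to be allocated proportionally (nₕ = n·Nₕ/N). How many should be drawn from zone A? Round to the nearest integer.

154

N = 2396 + 4918 + 1588 + 2768 = 11670.
n_A = 750·2396/11670 = 153.985... → 154.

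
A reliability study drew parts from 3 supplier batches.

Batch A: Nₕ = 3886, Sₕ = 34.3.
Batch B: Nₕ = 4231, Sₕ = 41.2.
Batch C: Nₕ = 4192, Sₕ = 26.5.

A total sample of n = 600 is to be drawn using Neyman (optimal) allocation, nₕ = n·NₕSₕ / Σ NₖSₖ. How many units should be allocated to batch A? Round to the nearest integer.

191

Σ NₕSₕ = 3886·34.3 + 4231·41.2 + 4192·26.5 = 418695.
Share for A: 133289.8/418695 = 0.31835.
n_A = 600 × 0.31835 = 191.007... → 191.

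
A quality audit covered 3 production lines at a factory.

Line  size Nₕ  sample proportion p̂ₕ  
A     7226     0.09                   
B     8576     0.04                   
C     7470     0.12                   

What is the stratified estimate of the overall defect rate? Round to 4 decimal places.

0.0812

Wₕ = Nₕ/N with N = 23272: 0.3105, 0.3685, 0.3210.
p̂_st = 0.3105·0.09 + 0.3685·0.04 + 0.3210·0.12 ≈ 0.081204... → 0.0812.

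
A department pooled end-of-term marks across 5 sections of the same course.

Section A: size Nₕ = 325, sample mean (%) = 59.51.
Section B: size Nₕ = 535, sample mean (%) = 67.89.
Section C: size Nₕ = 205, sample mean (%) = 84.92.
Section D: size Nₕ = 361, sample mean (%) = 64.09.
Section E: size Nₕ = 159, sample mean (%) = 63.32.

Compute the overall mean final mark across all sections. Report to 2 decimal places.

N = 1585; weights Wₕ = Nₕ/N = (0.2050, 0.3375, 0.1293, 0.2278, 0.1003).
x̄_st = Σ Wₕ·x̄ₕ = 0.2050·59.51 + 0.3375·67.89 + 0.1293·84.92 + 0.2278·64.09 + 0.1003·63.32 ≈ 67.0504...
→ 67.05.

67.05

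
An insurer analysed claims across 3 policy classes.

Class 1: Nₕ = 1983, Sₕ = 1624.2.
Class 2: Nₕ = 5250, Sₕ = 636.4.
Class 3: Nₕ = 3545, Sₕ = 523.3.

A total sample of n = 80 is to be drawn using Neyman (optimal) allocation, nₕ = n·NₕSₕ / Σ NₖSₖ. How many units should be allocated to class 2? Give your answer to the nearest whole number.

1: NₕSₕ = 1983·1624.2 = 3220788.6
2: NₕSₕ = 5250·636.4 = 3341100
3: NₕSₕ = 3545·523.3 = 1855098.5
Σ NₕSₕ = 8416987.1.
n_2 = 80·3341100/8416987.1 = 31.756... → 32.

32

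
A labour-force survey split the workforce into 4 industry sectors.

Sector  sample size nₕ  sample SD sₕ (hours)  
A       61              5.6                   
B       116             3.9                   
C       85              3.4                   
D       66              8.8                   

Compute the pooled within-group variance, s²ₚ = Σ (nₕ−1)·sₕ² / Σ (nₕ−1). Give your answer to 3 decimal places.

Degrees of freedom: 60 + 115 + 84 + 65 = 324.
Σ(nₕ−1)sₕ² = 60·31.36 + 115·15.21 + 84·11.56 + 65·77.44 = 9635.39.
s²ₚ = 9635.39 / 324 = 29.73886... → 29.739.

29.739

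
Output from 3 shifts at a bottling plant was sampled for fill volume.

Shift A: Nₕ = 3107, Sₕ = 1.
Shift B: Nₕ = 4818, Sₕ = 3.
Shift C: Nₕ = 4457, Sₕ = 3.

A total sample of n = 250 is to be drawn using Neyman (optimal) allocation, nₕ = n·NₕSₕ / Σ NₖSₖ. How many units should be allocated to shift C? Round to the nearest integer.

A: NₕSₕ = 3107·1 = 3107
B: NₕSₕ = 4818·3 = 14454
C: NₕSₕ = 4457·3 = 13371
Σ NₕSₕ = 30932.
n_C = 250·13371/30932 = 108.068... → 108.

108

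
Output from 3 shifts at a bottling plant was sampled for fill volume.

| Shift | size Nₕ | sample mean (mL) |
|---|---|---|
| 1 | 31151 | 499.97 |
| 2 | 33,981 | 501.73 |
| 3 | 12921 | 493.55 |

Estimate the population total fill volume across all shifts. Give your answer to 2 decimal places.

39001012.15

1: 31151·499.97 = 15574565.47
2: 33981·501.73 = 17049287.13
3: 12921·493.55 = 6377159.55
τ̂ = Σ Nₕx̄ₕ = 39001012.15.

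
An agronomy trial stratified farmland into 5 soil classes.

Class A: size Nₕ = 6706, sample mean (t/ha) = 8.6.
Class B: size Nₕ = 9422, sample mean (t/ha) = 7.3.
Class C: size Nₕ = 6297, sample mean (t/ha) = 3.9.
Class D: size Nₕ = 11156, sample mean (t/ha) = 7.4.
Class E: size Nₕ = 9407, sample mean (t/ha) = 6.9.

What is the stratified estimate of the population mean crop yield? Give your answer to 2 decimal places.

6.94

N = 42988; weights Wₕ = Nₕ/N = (0.1560, 0.2192, 0.1465, 0.2595, 0.2188).
x̄_st = Σ Wₕ·x̄ₕ = 0.1560·8.6 + 0.2192·7.3 + 0.1465·3.9 + 0.2595·7.4 + 0.2188·6.9 ≈ 6.9432...
→ 6.94.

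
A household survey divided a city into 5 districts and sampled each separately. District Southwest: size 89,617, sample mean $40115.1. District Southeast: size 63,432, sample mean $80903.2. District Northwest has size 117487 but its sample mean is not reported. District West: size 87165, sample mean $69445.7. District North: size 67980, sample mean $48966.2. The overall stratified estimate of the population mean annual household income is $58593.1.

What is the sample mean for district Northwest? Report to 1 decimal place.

58161.0

N = 89617 + 63432 + 117487 + 87165 + 67980 = 425681.
Overall total = μ·N = 58593.1·425681 = 24941969401.1.
Subtract the known strata: 89617·40115.1 + 63432·80903.2 + 87165·69445.7 + 67980·48966.2 = 18108803415.6.
Remaining total for district Northwest: 24941969401.1 − 18108803415.6 = 6833165985.5.
Divide by its size: 6833165985.5 / 117487 = 58161.039... → 58161.0.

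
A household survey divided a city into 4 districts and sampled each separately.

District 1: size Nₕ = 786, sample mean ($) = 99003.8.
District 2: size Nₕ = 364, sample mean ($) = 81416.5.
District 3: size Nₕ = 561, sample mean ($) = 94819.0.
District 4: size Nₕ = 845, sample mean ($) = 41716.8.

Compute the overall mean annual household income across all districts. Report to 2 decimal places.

76641.92

x̄_st = (Σ Nₕx̄ₕ) / (Σ Nₕ) = (786·99003.8 + 364·81416.5 + 561·94819.0 + 845·41716.8) / 2556
= 195896747.8 / 2556 = 76641.9201... → 76641.92.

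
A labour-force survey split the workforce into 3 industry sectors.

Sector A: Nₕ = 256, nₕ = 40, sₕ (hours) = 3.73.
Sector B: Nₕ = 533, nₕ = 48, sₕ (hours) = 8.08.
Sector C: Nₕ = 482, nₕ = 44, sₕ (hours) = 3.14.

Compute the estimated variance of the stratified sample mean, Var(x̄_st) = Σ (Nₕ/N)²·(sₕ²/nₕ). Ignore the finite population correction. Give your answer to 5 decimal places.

N = 1271; Wₕ = Nₕ/N.
sector A: (256/1271)²·3.73²/40 = 0.01411063
sector B: (533/1271)²·8.08²/48 = 0.23919098
sector C: (482/1271)²·3.14²/44 = 0.03222624
Sum = 0.28552785 → 0.28553.

0.28553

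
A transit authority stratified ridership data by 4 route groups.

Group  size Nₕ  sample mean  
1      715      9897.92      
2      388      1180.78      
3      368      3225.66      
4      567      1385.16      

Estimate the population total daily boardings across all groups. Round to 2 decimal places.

Estimate total by summing Nₕ·x̄ₕ over strata.
715·9897.92 + 388·1180.78 + 368·3225.66 + 567·1385.16 = 7077012.8 + 458142.64 + 1187042.88 + 785385.72 = 9507584.04.

9507584.04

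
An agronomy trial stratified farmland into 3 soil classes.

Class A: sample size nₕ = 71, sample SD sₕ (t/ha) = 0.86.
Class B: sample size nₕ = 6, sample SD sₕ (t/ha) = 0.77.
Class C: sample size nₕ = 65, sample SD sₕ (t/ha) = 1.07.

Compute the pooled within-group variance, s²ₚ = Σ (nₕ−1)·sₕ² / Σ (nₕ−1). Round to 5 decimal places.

Degrees of freedom: 70 + 5 + 64 = 139.
Σ(nₕ−1)sₕ² = 70·0.7396 + 5·0.5929 + 64·1.1449 = 128.0101.
s²ₚ = 128.0101 / 139 = 0.9209360... → 0.92094.

0.92094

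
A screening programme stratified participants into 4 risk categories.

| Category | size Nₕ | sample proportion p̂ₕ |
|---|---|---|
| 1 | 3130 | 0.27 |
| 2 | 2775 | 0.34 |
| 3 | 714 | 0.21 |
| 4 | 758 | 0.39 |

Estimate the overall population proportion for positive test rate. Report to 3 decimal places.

0.303

Wₕ = Nₕ/N with N = 7377: 0.4243, 0.3762, 0.0968, 0.1028.
p̂_st = 0.4243·0.27 + 0.3762·0.34 + 0.0968·0.21 + 0.1028·0.39 ≈ 0.30285... → 0.303.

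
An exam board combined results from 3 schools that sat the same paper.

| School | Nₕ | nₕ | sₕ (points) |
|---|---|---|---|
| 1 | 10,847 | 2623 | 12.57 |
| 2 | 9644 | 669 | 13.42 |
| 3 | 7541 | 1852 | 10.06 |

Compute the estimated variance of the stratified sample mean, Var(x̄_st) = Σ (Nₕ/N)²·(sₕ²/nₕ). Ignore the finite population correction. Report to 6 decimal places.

N = 28032; Wₕ = Nₕ/N.
school 1: (10847/28032)²·12.57²/2623 = 0.009019519
school 2: (9644/28032)²·13.42²/669 = 0.031862889
school 3: (7541/28032)²·10.06²/1852 = 0.003954619
Sum = 0.044837027 → 0.044837.

0.044837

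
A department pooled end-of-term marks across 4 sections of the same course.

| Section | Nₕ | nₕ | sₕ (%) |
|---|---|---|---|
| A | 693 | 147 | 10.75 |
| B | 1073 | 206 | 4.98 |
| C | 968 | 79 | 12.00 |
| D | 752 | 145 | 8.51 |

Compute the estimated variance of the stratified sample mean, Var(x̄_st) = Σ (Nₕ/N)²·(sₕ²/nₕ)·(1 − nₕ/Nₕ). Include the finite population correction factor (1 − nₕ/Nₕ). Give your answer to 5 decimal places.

N = 3486; Wₕ = Nₕ/N.
section A: (693/3486)²·10.75²/147·(1 − 147/693) = 0.02447771
section B: (1073/3486)²·4.98²/206·(1 − 206/1073) = 0.00921628
section C: (968/3486)²·12.00²/79·(1 − 79/968) = 0.12907964
section D: (752/3486)²·8.51²/145·(1 − 145/752) = 0.01876043
Sum = 0.18153406 → 0.18153.

0.18153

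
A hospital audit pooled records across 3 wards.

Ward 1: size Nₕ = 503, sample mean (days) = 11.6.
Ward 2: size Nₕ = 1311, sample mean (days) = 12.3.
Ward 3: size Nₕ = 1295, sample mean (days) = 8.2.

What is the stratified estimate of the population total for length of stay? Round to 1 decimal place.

32579.1

1: 503·11.6 = 5834.8
2: 1311·12.3 = 16125.3
3: 1295·8.2 = 10619
τ̂ = Σ Nₕx̄ₕ = 32579.1.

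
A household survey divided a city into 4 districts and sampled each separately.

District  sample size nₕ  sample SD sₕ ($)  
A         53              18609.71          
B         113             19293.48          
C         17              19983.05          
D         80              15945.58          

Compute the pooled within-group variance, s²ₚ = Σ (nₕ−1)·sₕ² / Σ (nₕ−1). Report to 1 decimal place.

332722865.7

Degrees of freedom: 52 + 112 + 16 + 79 = 259.
Σ(nₕ−1)sₕ² = 52·346321306.2841 + 112·372238370.5104 + 16·399322287.3025 + 79·254261521.5364 = 86175222222.1536.
s²ₚ = 86175222222.1536 / 259 = 332722865.723... → 332722865.7.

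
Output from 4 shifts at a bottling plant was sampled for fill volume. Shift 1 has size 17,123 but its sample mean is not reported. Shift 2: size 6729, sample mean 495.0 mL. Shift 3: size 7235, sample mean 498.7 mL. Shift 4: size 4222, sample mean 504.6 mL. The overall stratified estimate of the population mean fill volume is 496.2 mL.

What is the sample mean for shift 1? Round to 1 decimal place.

493.5

Σ Nₕx̄ₕ = N·μ, so 17123·x̄_1 = 35309·496.2 − (6729·495.0 + 7235·498.7 + 4222·504.6).
= 17520325.8 − 9069370.7 = 8450955.1.
x̄_1 = 8450955.1 / 17123 = 493.544... → 493.5.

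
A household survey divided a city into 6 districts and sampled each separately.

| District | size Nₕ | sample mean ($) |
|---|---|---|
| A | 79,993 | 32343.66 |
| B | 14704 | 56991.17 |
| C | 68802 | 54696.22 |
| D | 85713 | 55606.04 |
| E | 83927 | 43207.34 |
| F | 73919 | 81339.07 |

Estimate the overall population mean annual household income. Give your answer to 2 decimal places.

N = 407058; weights Wₕ = Nₕ/N = (0.1965, 0.0361, 0.1690, 0.2106, 0.2062, 0.1816).
x̄_st = Σ Wₕ·x̄ₕ = 0.1965·32343.66 + 0.0361·56991.17 + 0.1690·54696.22 + 0.2106·55606.04 + 0.2062·43207.34 + 0.1816·81339.07 ≈ 53047.4761...
→ 53047.48.

53047.48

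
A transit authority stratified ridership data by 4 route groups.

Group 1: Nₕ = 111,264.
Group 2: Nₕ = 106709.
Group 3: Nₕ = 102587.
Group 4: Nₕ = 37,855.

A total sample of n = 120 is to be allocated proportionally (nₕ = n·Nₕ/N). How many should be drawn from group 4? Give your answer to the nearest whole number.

N = 111264 + 106709 + 102587 + 37855 = 358415.
n_4 = 120·37855/358415 = 12.674... → 13.

13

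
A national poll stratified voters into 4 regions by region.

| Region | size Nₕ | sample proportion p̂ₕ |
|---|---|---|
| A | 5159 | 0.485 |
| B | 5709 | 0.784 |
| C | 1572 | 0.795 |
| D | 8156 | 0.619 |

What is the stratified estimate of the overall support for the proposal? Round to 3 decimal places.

0.645

N = 5159 + 5709 + 1572 + 8156 = 20596.
Overall proportion = Σ (Nₕ/N)·p̂ₕ.
Σ Nₕp̂ₕ = 2502.115 + 4475.856 + 1249.74 + 5048.564 = 13276.275.
13276.275 / 20596 = 0.64460... → 0.645.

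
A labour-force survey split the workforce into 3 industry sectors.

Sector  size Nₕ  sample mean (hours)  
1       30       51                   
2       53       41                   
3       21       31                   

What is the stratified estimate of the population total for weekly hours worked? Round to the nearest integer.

4354

1: 30·51 = 1530
2: 53·41 = 2173
3: 21·31 = 651
τ̂ = Σ Nₕx̄ₕ = 4354.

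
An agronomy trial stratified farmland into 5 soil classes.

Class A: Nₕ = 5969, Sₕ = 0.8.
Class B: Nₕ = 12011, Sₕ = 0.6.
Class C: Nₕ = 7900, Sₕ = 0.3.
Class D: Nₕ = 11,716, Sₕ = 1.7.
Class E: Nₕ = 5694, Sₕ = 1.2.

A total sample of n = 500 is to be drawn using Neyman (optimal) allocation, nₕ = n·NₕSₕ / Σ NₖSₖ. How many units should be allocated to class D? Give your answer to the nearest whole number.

Σ NₕSₕ = 5969·0.8 + 12011·0.6 + 7900·0.3 + 11716·1.7 + 5694·1.2 = 41101.8.
Share for D: 19917.2/41101.8 = 0.48458.
n_D = 500 × 0.48458 = 242.291... → 242.

242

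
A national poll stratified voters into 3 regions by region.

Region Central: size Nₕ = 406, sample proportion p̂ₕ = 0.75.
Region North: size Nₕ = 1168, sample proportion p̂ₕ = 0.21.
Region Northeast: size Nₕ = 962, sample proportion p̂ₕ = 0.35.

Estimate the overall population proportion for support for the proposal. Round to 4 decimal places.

N = 406 + 1168 + 962 = 2536.
Overall proportion = Σ (Nₕ/N)·p̂ₕ.
Σ Nₕp̂ₕ = 304.5 + 245.28 + 336.7 = 886.48.
886.48 / 2536 = 0.349558... → 0.3496.

0.3496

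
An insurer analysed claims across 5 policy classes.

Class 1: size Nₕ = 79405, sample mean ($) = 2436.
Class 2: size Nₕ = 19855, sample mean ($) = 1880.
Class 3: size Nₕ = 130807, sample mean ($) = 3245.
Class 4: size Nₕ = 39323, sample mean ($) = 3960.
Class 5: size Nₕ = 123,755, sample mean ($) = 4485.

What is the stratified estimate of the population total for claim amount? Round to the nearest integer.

Estimate total by summing Nₕ·x̄ₕ over strata.
79405·2436 + 19855·1880 + 130807·3245 + 39323·3960 + 123755·4485 = 193430580 + 37327400 + 424468715 + 155719080 + 555041175 = 1365986950.

1365986950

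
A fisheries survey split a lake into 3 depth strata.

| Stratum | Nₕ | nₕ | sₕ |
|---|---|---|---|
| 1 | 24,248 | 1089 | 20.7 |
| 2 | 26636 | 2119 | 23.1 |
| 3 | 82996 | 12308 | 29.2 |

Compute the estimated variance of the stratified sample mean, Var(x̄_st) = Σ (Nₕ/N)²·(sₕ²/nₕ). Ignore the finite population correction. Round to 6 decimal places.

N = 133880; Wₕ = Nₕ/N.
stratum 1: (24248/133880)²·20.7²/1089 = 0.012907236
stratum 2: (26636/133880)²·23.1²/2119 = 0.009967807
stratum 3: (82996/133880)²·29.2²/12308 = 0.026623254
Sum = 0.049498296 → 0.049498.

0.049498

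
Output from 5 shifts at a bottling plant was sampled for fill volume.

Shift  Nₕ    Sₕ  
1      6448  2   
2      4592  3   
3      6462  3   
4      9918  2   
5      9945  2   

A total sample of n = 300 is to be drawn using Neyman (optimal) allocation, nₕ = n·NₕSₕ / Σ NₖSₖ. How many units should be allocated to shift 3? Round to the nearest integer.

68

Σ NₕSₕ = 6448·2 + 4592·3 + 6462·3 + 9918·2 + 9945·2 = 85784.
Share for 3: 19386/85784 = 0.22599.
n_3 = 300 × 0.22599 = 67.796... → 68.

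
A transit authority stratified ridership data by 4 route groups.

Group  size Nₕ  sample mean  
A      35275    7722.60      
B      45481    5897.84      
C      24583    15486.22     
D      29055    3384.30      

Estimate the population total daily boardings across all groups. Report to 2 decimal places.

1019682958.80

A: 35275·7722.60 = 272414715
B: 45481·5897.84 = 268239661.04
C: 24583·15486.22 = 380697746.26
D: 29055·3384.30 = 98330836.5
τ̂ = Σ Nₕx̄ₕ = 1019682958.80.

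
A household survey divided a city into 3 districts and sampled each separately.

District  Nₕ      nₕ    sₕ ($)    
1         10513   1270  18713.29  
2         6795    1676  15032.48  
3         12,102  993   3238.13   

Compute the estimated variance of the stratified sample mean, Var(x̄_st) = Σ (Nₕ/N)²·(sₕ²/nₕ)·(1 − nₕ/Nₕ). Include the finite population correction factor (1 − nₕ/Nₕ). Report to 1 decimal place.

38040.9

N = 29410. Term for each stratum: Wₕ²sₕ²/nₕ·(1−nₕ/Nₕ).
Var(x̄_st) = 30977.4841 + 5422.1534 + 1641.2751 = 38040.9126 → 38040.9.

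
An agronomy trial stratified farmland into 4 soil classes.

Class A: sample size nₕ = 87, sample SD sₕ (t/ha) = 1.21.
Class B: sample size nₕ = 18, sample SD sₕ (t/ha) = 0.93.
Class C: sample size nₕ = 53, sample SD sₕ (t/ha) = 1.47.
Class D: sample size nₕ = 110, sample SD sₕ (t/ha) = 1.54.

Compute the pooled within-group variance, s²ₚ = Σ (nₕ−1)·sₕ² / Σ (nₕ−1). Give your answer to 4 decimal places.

Degrees of freedom: 86 + 17 + 52 + 109 = 264.
Σ(nₕ−1)sₕ² = 86·1.4641 + 17·0.8649 + 52·2.1609 + 109·2.3716 = 511.4871.
s²ₚ = 511.4871 / 264 = 1.937451... → 1.9375.

1.9375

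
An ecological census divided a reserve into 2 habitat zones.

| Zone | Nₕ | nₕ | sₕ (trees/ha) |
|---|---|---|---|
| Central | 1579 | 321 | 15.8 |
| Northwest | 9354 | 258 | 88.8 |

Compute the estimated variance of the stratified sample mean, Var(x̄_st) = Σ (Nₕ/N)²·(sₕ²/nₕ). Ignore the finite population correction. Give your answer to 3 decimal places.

22.389

N = 10933; Wₕ = Nₕ/N.
zone Central: (1579/10933)²·15.8²/321 = 0.016222
zone Northwest: (9354/10933)²·88.8²/258 = 22.372899
Sum = 22.389121 → 22.389.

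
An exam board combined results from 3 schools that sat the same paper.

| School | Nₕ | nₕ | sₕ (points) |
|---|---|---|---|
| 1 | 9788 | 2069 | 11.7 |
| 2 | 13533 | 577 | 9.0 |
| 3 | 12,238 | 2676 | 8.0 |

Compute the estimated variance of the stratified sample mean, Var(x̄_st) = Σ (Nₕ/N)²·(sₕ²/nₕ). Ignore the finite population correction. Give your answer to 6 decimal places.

N = 35559. Term for each stratum: Wₕ²sₕ²/nₕ.
Var(x̄_st) = 0.005013027 + 0.020332852 + 0.002832799 = 0.028178677 → 0.028179.

0.028179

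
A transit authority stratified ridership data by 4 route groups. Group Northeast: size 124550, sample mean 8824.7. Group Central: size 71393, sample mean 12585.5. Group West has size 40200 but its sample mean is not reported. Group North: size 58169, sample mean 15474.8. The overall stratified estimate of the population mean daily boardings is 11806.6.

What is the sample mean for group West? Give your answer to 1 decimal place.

Σ Nₕx̄ₕ = N·μ, so 40200·x̄_West = 294312·11806.6 − (124550·8824.7 + 71393·12585.5 + 58169·15474.8).
= 3474824059.2 − 2897786627.7 = 577037431.5.
x̄_West = 577037431.5 / 40200 = 14354.165... → 14354.2.

14354.2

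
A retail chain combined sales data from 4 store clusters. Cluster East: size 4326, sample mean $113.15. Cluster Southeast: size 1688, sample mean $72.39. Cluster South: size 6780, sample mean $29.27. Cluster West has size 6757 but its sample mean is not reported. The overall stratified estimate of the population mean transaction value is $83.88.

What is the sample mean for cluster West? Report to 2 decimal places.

122.81

Σ Nₕx̄ₕ = N·μ, so 6757·x̄_West = 19551·83.88 − (4326·113.15 + 1688·72.39 + 6780·29.27).
= 1639937.88 − 810131.82 = 829806.06.
x̄_West = 829806.06 / 6757 = 122.8069... → 122.81.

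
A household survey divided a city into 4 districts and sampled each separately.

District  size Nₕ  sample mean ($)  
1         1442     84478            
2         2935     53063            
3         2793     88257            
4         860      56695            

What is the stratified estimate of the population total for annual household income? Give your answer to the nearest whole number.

Population total = Σ Nₕ·x̄ₕ (each stratum's size times its mean).
1442·84478 + 2935·53063 + 2793·88257 + 860·56695 = 121817276 + 155739905 + 246501801 + 48757700 = 572816682.

572816682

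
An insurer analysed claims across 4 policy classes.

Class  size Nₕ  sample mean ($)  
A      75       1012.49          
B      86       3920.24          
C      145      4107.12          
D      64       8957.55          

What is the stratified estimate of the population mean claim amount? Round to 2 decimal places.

4275.39

x̄_st = (Σ Nₕx̄ₕ) / (Σ Nₕ) = (75·1012.49 + 86·3920.24 + 145·4107.12 + 64·8957.55) / 370
= 1581892.99 / 370 = 4275.3865... → 4275.39.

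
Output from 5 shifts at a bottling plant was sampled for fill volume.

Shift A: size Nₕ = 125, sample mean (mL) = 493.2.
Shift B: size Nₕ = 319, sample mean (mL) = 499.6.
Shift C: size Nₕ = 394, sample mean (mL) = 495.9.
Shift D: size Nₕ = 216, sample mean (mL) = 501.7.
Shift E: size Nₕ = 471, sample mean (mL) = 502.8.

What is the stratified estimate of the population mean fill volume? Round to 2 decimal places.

499.41

N = 1525; weights Wₕ = Nₕ/N = (0.0820, 0.2092, 0.2584, 0.1416, 0.3089).
x̄_st = Σ Wₕ·x̄ₕ = 0.0820·493.2 + 0.2092·499.6 + 0.2584·495.9 + 0.1416·501.7 + 0.3089·502.8 ≈ 499.4052...
→ 499.41.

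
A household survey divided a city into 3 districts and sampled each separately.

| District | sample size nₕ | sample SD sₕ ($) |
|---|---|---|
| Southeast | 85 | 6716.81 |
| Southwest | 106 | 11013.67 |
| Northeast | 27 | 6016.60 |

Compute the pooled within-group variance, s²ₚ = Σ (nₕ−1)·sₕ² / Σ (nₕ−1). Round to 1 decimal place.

Southeast: (85−1)·6716.81² = 84·45115536.5761 = 3789705072.3924
Southwest: (106−1)·11013.67² = 105·121300926.8689 = 12736597321.2345
Northeast: (27−1)·6016.60² = 26·36199475.56 = 941186364.56
Numerator = 17467488758.1869; denominator = Σ(nₕ−1) = 215.
s²ₚ = 17467488758.1869/215 = 81244133.759... → 81244133.8.

81244133.8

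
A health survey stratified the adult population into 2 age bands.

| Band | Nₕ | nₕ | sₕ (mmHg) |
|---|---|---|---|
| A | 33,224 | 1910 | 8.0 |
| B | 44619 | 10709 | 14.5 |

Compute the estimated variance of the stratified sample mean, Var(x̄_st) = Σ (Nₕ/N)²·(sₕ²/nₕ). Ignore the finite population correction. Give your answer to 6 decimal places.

0.012554

N = 77843; Wₕ = Nₕ/N.
band A: (33224/77843)²·8.0²/1910 = 0.006103955
band B: (44619/77843)²·14.5²/10709 = 0.006450414
Sum = 0.012554369 → 0.012554.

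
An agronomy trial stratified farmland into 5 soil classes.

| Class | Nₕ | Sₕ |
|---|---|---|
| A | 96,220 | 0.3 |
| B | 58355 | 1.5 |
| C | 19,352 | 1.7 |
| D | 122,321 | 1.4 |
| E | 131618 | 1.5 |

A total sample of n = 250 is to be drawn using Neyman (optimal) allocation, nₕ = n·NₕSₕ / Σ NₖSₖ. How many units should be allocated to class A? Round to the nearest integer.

A: NₕSₕ = 96220·0.3 = 28866
B: NₕSₕ = 58355·1.5 = 87532.5
C: NₕSₕ = 19352·1.7 = 32898.4
D: NₕSₕ = 122321·1.4 = 171249.4
E: NₕSₕ = 131618·1.5 = 197427
Σ NₕSₕ = 517973.3.
n_A = 250·28866/517973.3 = 13.932... → 14.

14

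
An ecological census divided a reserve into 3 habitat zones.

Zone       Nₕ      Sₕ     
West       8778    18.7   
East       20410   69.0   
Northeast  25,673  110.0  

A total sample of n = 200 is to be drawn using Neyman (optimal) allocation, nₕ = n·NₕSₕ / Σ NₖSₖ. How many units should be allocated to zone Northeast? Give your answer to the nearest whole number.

Σ NₕSₕ = 8778·18.7 + 20410·69.0 + 25673·110.0 = 4396468.6.
Share for Northeast: 2824030/4396468.6 = 0.64234.
n_Northeast = 200 × 0.64234 = 128.468... → 128.

128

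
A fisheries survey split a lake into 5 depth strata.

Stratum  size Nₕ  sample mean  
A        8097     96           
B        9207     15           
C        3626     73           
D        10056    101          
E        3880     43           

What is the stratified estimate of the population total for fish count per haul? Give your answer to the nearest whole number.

A: 8097·96 = 777312
B: 9207·15 = 138105
C: 3626·73 = 264698
D: 10056·101 = 1015656
E: 3880·43 = 166840
τ̂ = Σ Nₕx̄ₕ = 2362611.

2362611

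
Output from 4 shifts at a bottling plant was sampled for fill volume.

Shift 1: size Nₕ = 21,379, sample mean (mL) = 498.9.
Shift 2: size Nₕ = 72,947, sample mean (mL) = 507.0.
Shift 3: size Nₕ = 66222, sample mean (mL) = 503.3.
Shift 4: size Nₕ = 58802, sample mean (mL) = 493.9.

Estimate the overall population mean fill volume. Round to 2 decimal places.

501.58

N = 21379 + 72947 + 66222 + 58802 = 219350.
Overall mean = Σ (Nₕ/N)·x̄ₕ — weight by population share, not a simple average.
Σ Nₕx̄ₕ = 21379·498.9 + 72947·507.0 + 66222·503.3 + 58802·493.9 = 10665983.1 + 36984129 + 33329532.6 + 29042307.8 = 110021952.5.
Divide by N: 110021952.5 / 219350 = 501.5817... → 501.58.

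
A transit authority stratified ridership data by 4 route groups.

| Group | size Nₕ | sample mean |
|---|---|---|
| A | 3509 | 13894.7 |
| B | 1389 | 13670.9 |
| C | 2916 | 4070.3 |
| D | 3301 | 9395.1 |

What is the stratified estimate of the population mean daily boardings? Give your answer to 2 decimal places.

9953.00

N = 11115; weights Wₕ = Nₕ/N = (0.3157, 0.1250, 0.2623, 0.2970).
x̄_st = Σ Wₕ·x̄ₕ = 0.3157·13894.7 + 0.1250·13670.9 + 0.2623·4070.3 + 0.2970·9395.1 ≈ 9953.0007...
→ 9953.00.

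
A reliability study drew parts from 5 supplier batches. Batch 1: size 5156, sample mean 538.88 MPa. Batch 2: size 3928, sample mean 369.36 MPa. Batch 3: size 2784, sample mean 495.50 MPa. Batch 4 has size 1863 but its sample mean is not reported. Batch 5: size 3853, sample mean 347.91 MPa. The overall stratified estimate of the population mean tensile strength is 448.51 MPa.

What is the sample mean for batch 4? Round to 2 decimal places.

503.12

N = 5156 + 3928 + 2784 + 1863 + 3853 = 17584.
Overall total = μ·N = 448.51·17584 = 7886599.84.
Subtract the known strata: 5156·538.88 + 3928·369.36 + 2784·495.50 + 3853·347.91 = 6949280.59.
Remaining total for batch 4: 7886599.84 − 6949280.59 = 937319.25.
Divide by its size: 937319.25 / 1863 = 503.1236... → 503.12.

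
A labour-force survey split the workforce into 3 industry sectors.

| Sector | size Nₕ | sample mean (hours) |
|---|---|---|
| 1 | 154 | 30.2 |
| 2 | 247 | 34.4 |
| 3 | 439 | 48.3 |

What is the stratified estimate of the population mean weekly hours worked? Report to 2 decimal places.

40.89

N = 154 + 247 + 439 = 840.
The stratified mean weights each stratum mean by its population share Nₕ/N.
Σ Nₕx̄ₕ = 154·30.2 + 247·34.4 + 439·48.3 = 4650.8 + 8496.8 + 21203.7 = 34351.3.
Divide by N: 34351.3 / 840 = 40.8944... → 40.89.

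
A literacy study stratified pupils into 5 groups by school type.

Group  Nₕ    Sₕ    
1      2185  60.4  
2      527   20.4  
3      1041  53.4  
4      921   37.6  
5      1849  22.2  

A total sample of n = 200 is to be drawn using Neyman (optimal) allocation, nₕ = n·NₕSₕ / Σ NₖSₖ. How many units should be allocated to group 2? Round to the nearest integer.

8

Σ NₕSₕ = 2185·60.4 + 527·20.4 + 1041·53.4 + 921·37.6 + 1849·22.2 = 273991.6.
Share for 2: 10750.8/273991.6 = 0.03924.
n_2 = 200 × 0.03924 = 7.848... → 8.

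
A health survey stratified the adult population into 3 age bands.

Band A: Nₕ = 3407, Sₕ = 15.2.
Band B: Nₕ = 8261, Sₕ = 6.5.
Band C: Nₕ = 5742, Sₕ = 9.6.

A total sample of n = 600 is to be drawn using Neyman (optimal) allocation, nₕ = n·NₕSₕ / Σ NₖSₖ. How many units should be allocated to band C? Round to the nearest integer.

Σ NₕSₕ = 3407·15.2 + 8261·6.5 + 5742·9.6 = 160606.1.
Share for C: 55123.2/160606.1 = 0.34322.
n_C = 600 × 0.34322 = 205.932... → 206.

206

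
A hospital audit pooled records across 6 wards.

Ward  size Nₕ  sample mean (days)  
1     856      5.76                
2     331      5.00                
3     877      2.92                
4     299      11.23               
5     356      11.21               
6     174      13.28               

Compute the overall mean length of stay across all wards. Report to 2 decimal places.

6.50

x̄_st = (Σ Nₕx̄ₕ) / (Σ Nₕ) = (856·5.76 + 331·5.00 + 877·2.92 + 299·11.23 + 356·11.21 + 174·13.28) / 2893
= 18805.65 / 2893 = 6.5004... → 6.50.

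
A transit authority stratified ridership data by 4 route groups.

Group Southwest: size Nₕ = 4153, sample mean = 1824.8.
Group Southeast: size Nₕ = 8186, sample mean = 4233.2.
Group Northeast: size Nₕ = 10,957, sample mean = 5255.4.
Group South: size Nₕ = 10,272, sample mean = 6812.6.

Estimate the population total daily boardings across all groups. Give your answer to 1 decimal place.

Southwest: 4153·1824.8 = 7578394.4
Southeast: 8186·4233.2 = 34652975.2
Northeast: 10957·5255.4 = 57583417.8
South: 10272·6812.6 = 69979027.2
τ̂ = Σ Nₕx̄ₕ = 169793814.6.

169793814.6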